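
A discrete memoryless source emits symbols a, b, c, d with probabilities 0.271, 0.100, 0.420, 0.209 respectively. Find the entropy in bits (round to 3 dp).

H = −Σ pᵢ log₂ pᵢ.
−0.271·log₂(0.271) = 0.5105
−0.100·log₂(0.100) = 0.3322
−0.420·log₂(0.420) = 0.5256
−0.209·log₂(0.209) = 0.4720
Sum ≈ 1.8403 → 1.840 bits.

1.840 bits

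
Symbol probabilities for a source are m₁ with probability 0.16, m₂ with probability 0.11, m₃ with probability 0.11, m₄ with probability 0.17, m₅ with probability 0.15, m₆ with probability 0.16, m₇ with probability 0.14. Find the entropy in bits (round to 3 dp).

H = −Σ pᵢ log₂ pᵢ.
−0.16·log₂(0.16) = 0.4230
−0.11·log₂(0.11) = 0.3503
−0.11·log₂(0.11) = 0.3503
−0.17·log₂(0.17) = 0.4346
−0.15·log₂(0.15) = 0.4105
−0.16·log₂(0.16) = 0.4230
−0.14·log₂(0.14) = 0.3971
Sum ≈ 2.7888 → 2.789 bits.

2.789 bits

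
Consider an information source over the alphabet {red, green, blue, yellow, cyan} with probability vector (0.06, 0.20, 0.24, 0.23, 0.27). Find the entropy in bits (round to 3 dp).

2.200 bits

H = −Σ pᵢ log₂ pᵢ.
−0.06·log₂(0.06) = 0.2435
−0.20·log₂(0.20) = 0.4644
−0.24·log₂(0.24) = 0.4941
−0.23·log₂(0.23) = 0.4877
−0.27·log₂(0.27) = 0.5100
Sum ≈ 2.1997 → 2.200 bits.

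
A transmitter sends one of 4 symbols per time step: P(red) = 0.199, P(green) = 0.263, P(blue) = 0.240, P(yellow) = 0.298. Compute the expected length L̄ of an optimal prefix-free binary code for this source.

Repeatedly combine the two least-probable nodes; the expected code length is the sum of the merged weights.
merge 199/1000 + 6/25 → 439/1000
merge 263/1000 + 149/500 → 561/1000
merge 439/1000 + 561/1000 → 1
L = 439/1000 + 561/1000 + 1 = 2 bits/symbol.

2 bits/symbol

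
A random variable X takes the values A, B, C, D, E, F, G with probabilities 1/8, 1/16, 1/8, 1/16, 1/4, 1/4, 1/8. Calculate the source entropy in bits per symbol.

2.625 bits

Each probability is a power of 1/2, so log₂(1/p) is an integer.
H = Σ p·log₂(1/p) = 1/8·3 + 1/16·4 + 1/8·3 + 1/16·4 + 1/4·2 + 1/4·2 + 1/8·3 = 2.625 bits.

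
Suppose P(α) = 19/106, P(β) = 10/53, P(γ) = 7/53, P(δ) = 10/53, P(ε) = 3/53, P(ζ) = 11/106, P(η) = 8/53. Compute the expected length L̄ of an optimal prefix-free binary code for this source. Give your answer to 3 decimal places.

Repeatedly combine the two least-probable nodes; the expected code length is the sum of the merged weights.
merge 3/53 + 11/106 → 17/106
merge 7/53 + 8/53 → 15/53
merge 17/106 + 19/106 → 18/53
merge 10/53 + 10/53 → 20/53
merge 15/53 + 18/53 → 33/53
merge 20/53 + 33/53 → 1
L = 17/106 + 15/53 + 18/53 + 20/53 + 33/53 + 1 = 295/106 ≈ 2.783 bits/symbol.

2.783 bits/symbol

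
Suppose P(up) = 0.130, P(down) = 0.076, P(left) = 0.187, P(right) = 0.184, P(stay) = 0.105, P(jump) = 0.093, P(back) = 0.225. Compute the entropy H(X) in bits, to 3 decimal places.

2.711 bits

H = −Σ pᵢ log₂ pᵢ.
−0.130·log₂(0.130) = 0.3826
−0.076·log₂(0.076) = 0.2826
−0.187·log₂(0.187) = 0.4523
−0.184·log₂(0.184) = 0.4494
−0.105·log₂(0.105) = 0.3414
−0.093·log₂(0.093) = 0.3187
−0.225·log₂(0.225) = 0.4842
Sum ≈ 2.7112 → 2.711 bits.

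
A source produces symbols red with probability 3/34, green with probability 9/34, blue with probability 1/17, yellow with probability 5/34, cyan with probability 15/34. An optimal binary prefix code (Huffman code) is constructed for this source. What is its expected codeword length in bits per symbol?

Repeatedly combine the two least-probable nodes; the expected code length is the sum of the merged weights.
merge 1/17 + 3/34 → 5/34
merge 5/34 + 5/34 → 5/17
merge 9/34 + 5/17 → 19/34
merge 15/34 + 19/34 → 1
L = 5/34 + 5/17 + 19/34 + 1 = 2 bits/symbol.

2 bits/symbol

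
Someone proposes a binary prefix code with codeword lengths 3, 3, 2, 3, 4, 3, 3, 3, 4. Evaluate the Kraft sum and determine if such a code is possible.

With common denominator 2^4 = 16: Σ 2^(−ℓᵢ) = 2/16 + 2/16 + 4/16 + 2/16 + 1/16 + 2/16 + 2/16 + 2/16 + 1/16 = 18/16 = 1.125.
Kraft's inequality requires Σ ≤ 1; here Σ = 1.125 > 1, so no such prefix code exists.

1.125; no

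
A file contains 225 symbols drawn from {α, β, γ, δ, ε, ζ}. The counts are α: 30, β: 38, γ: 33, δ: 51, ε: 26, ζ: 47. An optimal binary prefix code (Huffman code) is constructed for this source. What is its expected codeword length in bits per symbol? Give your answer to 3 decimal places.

2.564 bits/symbol

Probabilities are the counts divided by 225.
Repeatedly combine the two least-probable nodes; the expected code length is the sum of the merged weights.
merge 26/225 + 2/15 → 56/225
merge 11/75 + 38/225 → 71/225
merge 47/225 + 17/75 → 98/225
merge 56/225 + 71/225 → 127/225
merge 98/225 + 127/225 → 1
L = 56/225 + 71/225 + 98/225 + 127/225 + 1 = 577/225 ≈ 2.564 bits/symbol.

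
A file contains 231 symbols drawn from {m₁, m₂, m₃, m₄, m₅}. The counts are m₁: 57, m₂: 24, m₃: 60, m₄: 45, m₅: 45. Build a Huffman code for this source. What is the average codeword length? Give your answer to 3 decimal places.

Probabilities are the counts divided by 231.
Repeatedly combine the two least-probable nodes; the expected code length is the sum of the merged weights.
merge 8/77 + 15/77 → 23/77
merge 15/77 + 19/77 → 34/77
merge 20/77 + 23/77 → 43/77
merge 34/77 + 43/77 → 1
L = 23/77 + 34/77 + 43/77 + 1 = 177/77 ≈ 2.299 bits/symbol.

2.299 bits/symbol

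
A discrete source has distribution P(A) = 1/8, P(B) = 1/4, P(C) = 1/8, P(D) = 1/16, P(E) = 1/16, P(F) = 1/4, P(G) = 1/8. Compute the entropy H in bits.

2.625 bits

Each probability is a power of 1/2, so log₂(1/p) is an integer.
H = Σ p·log₂(1/p) = 1/8·3 + 1/4·2 + 1/8·3 + 1/16·4 + 1/16·4 + 1/4·2 + 1/8·3 = 2.625 bits.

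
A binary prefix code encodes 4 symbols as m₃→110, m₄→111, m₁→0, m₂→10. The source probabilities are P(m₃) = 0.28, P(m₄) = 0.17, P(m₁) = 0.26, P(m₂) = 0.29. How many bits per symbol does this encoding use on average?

2.19 bits/symbol

L̄ = Σ pᵢ·ℓᵢ = 0.28·3 + 0.17·3 + 0.26·1 + 0.29·2 = 2.19 bits/symbol.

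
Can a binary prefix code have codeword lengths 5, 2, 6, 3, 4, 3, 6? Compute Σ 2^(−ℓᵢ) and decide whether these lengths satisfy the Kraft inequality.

With common denominator 2^6 = 64: Σ 2^(−ℓᵢ) = 2/64 + 16/64 + 1/64 + 8/64 + 4/64 + 8/64 + 1/64 = 40/64 = 0.625.
Kraft's inequality requires Σ ≤ 1; here Σ = 0.625 ≤ 1, so such a prefix code exists.

0.625; yes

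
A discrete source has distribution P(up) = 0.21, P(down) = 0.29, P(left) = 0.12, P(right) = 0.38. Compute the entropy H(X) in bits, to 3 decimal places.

1.888 bits

H = −Σ pᵢ log₂ pᵢ.
−0.21·log₂(0.21) = 0.4728
−0.29·log₂(0.29) = 0.5179
−0.12·log₂(0.12) = 0.3671
−0.38·log₂(0.38) = 0.5305
Sum ≈ 1.8882 → 1.888 bits.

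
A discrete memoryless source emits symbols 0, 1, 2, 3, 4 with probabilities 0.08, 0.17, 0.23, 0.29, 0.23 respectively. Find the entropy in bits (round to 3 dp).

2.219 bits

H = −Σ pᵢ log₂ pᵢ.
−0.08·log₂(0.08) = 0.2915
−0.17·log₂(0.17) = 0.4346
−0.23·log₂(0.23) = 0.4877
−0.29·log₂(0.29) = 0.5179
−0.23·log₂(0.23) = 0.4877
Sum ≈ 2.2193 → 2.219 bits.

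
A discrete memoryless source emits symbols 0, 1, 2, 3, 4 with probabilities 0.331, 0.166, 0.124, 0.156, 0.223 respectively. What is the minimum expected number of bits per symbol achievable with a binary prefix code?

Repeatedly combine the two least-probable nodes; the expected code length is the sum of the merged weights.
merge 31/250 + 39/250 → 7/25
merge 83/500 + 223/1000 → 389/1000
merge 7/25 + 331/1000 → 611/1000
merge 389/1000 + 611/1000 → 1
L = 7/25 + 389/1000 + 611/1000 + 1 = 57/25 = 2.28 bits/symbol.

2.28 bits/symbol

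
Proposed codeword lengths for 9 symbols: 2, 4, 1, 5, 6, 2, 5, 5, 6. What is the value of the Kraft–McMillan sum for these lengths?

With common denominator 2^6 = 64: Σ 2^(−ℓᵢ) = 16/64 + 4/64 + 32/64 + 2/64 + 1/64 + 16/64 + 2/64 + 2/64 + 1/64 = 76/64 = 1.1875.

1.1875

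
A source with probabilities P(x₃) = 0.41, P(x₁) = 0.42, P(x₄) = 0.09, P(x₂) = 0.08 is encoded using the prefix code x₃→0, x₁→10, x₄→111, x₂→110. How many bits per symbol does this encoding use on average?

L̄ = Σ pᵢ·ℓᵢ = 0.41·1 + 0.42·2 + 0.09·3 + 0.08·3 = 1.76 bits/symbol.

1.76 bits/symbol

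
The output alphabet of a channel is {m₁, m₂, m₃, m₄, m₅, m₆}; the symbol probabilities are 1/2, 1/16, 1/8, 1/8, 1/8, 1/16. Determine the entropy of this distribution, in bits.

2.125 bits

Each probability is a power of 1/2, so log₂(1/p) is an integer.
H = Σ p·log₂(1/p) = 1/2·1 + 1/16·4 + 1/8·3 + 1/8·3 + 1/8·3 + 1/16·4 = 2.125 bits.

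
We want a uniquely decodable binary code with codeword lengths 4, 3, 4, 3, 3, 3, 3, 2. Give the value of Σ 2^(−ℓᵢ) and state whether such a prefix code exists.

1; yes

With common denominator 2^4 = 16: Σ 2^(−ℓᵢ) = 1/16 + 2/16 + 1/16 + 2/16 + 2/16 + 2/16 + 2/16 + 4/16 = 16/16 = 1.
Kraft's inequality requires Σ ≤ 1; here Σ = 1 ≤ 1, so such a prefix code exists.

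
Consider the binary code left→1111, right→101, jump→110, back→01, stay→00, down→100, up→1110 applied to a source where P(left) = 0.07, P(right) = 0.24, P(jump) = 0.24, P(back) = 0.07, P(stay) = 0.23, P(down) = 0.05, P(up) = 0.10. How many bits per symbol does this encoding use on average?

2.87 bits/symbol

L̄ = Σ pᵢ·ℓᵢ = 0.07·4 + 0.24·3 + 0.24·3 + 0.07·2 + 0.23·2 + 0.05·3 + 0.10·4 = 2.87 bits/symbol.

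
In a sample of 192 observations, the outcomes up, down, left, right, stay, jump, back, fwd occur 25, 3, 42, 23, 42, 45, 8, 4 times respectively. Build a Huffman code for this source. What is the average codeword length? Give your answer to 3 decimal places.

2.641 bits/symbol

Probabilities are the counts divided by 192.
Repeatedly combine the two least-probable nodes; the expected code length is the sum of the merged weights.
merge 1/64 + 1/48 → 7/192
merge 7/192 + 1/24 → 5/64
merge 5/64 + 23/192 → 19/96
merge 25/192 + 19/96 → 21/64
merge 7/32 + 7/32 → 7/16
merge 15/64 + 21/64 → 9/16
merge 7/16 + 9/16 → 1
L = 7/192 + 5/64 + 19/96 + 21/64 + 7/16 + 9/16 + 1 = 169/64 ≈ 2.641 bits/symbol.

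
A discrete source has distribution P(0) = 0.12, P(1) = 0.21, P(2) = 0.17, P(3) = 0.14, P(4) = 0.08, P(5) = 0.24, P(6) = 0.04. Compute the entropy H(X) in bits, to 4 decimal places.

2.6430 bits

H = −Σ pᵢ log₂ pᵢ.
−0.12·log₂(0.12) = 0.3671
−0.21·log₂(0.21) = 0.4728
−0.17·log₂(0.17) = 0.4346
−0.14·log₂(0.14) = 0.3971
−0.08·log₂(0.08) = 0.2915
−0.24·log₂(0.24) = 0.4941
−0.04·log₂(0.04) = 0.1858
Sum ≈ 2.6430 → 2.6430 bits.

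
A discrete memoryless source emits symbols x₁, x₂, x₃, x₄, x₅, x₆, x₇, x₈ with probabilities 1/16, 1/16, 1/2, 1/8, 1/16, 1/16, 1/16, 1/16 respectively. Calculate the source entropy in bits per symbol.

2.375 bits

Each probability is a power of 1/2, so log₂(1/p) is an integer.
H = Σ p·log₂(1/p) = 1/16·4 + 1/16·4 + 1/2·1 + 1/8·3 + 1/16·4 + 1/16·4 + 1/16·4 + 1/16·4 = 2.375 bits.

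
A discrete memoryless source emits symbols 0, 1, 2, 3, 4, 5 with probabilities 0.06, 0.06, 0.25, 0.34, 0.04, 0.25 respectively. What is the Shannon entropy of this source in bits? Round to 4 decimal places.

2.2020 bits

H = −Σ pᵢ log₂ pᵢ.
−0.06·log₂(0.06) = 0.2435
−0.06·log₂(0.06) = 0.2435
−0.25·log₂(0.25) = 0.5000
−0.34·log₂(0.34) = 0.5292
−0.04·log₂(0.04) = 0.1858
−0.25·log₂(0.25) = 0.5000
Sum ≈ 2.2020 → 2.2020 bits.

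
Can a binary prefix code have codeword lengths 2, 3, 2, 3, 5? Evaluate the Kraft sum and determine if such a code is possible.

With common denominator 2^5 = 32: Σ 2^(−ℓᵢ) = 8/32 + 4/32 + 8/32 + 4/32 + 1/32 = 25/32 = 0.78125.
Kraft's inequality requires Σ ≤ 1; here Σ = 0.78125 ≤ 1, so such a prefix code exists.

0.78125; yes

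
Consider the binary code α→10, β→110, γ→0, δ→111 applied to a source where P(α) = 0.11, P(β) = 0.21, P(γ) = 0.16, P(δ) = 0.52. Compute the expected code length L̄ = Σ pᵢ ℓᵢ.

2.57 bits/symbol

L̄ = Σ pᵢ·ℓᵢ = 0.11·2 + 0.21·3 + 0.16·1 + 0.52·3 = 2.57 bits/symbol.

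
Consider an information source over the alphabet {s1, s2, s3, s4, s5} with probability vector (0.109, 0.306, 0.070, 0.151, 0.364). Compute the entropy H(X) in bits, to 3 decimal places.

2.082 bits

H = −Σ pᵢ log₂ pᵢ.
−0.109·log₂(0.109) = 0.3485
−0.306·log₂(0.306) = 0.5228
−0.070·log₂(0.070) = 0.2686
−0.151·log₂(0.151) = 0.4118
−0.364·log₂(0.364) = 0.5307
Sum ≈ 2.0824 → 2.082 bits.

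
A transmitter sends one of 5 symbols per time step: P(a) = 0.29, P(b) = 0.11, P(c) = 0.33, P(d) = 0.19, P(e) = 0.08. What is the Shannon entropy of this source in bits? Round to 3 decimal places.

2.143 bits

H = −Σ pᵢ log₂ pᵢ.
−0.29·log₂(0.29) = 0.5179
−0.11·log₂(0.11) = 0.3503
−0.33·log₂(0.33) = 0.5278
−0.19·log₂(0.19) = 0.4552
−0.08·log₂(0.08) = 0.2915
Sum ≈ 2.1427 → 2.143 bits.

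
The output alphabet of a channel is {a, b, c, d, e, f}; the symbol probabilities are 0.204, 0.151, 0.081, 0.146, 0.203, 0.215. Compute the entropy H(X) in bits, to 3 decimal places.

2.522 bits

H = −Σ pᵢ log₂ pᵢ.
−0.204·log₂(0.204) = 0.4678
−0.151·log₂(0.151) = 0.4118
−0.081·log₂(0.081) = 0.2937
−0.146·log₂(0.146) = 0.4053
−0.203·log₂(0.203) = 0.4670
−0.215·log₂(0.215) = 0.4768
Sum ≈ 2.5224 → 2.522 bits.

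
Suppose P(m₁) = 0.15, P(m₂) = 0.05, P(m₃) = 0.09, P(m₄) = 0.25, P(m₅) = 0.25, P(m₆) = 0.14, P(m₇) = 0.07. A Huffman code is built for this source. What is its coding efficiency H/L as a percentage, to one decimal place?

Entropy H = −Σ p log₂ p ≈ 2.6050 bits.
Huffman merges: 1/20+7/100→3/25; 9/100+3/25→21/100; 7/50+3/20→29/100; 21/100+1/4→23/50; 1/4+29/100→27/50; 23/50+27/50→1. L = 131/50 ≈ 2.6200.
Efficiency = H/L = 2.6050/2.6200 = 99.4%.

99.4%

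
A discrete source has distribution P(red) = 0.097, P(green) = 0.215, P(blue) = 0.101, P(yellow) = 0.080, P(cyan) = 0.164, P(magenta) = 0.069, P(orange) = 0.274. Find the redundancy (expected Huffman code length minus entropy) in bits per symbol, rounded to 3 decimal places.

0.025 bits

Entropy H = −Σ p log₂ p ≈ 2.6345 bits.
Huffman merges: 69/1000+2/25→149/1000; 97/1000+101/1000→99/500; 149/1000+41/250→313/1000; 99/500+43/200→413/1000; 137/500+313/1000→587/1000; 413/1000+587/1000→1. L = 133/50 ≈ 2.6600.
L − H = 2.6600 − 2.6345 = 0.025 bits.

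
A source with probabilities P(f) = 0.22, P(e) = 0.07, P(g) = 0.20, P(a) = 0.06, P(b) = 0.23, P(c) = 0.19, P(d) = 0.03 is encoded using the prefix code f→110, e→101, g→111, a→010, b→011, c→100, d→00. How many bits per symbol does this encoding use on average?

2.97 bits/symbol

L̄ = Σ pᵢ·ℓᵢ = 0.22·3 + 0.07·3 + 0.20·3 + 0.06·3 + 0.23·3 + 0.19·3 + 0.03·2 = 2.97 bits/symbol.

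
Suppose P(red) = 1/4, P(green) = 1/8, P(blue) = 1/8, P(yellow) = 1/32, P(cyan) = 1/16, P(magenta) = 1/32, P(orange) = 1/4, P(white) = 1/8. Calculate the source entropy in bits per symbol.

Each probability is a power of 1/2, so log₂(1/p) is an integer.
H = Σ p·log₂(1/p) = 1/4·2 + 1/8·3 + 1/8·3 + 1/32·5 + 1/16·4 + 1/32·5 + 1/4·2 + 1/8·3 = 2.6875 bits.

2.6875 bits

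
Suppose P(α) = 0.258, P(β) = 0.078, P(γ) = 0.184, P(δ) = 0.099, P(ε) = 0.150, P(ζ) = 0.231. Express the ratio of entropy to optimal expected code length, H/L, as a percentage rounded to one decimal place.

Entropy H = −Σ p log₂ p ≈ 2.4699 bits.
Huffman merges: 39/500+99/1000→177/1000; 3/20+177/1000→327/1000; 23/125+231/1000→83/200; 129/500+327/1000→117/200; 83/200+117/200→1. L = 313/125 ≈ 2.5040.
Efficiency = H/L = 2.4699/2.5040 = 98.6%.

98.6%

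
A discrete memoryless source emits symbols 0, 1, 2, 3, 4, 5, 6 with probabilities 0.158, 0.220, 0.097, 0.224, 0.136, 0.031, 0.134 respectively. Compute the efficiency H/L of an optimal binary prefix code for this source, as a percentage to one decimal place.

98.6%

Entropy H = −Σ p log₂ p ≈ 2.6465 bits.
Huffman merges: 31/1000+97/1000→16/125; 16/125+67/500→131/500; 17/125+79/500→147/500; 11/50+28/125→111/250; 131/500+147/500→139/250; 111/250+139/250→1. L = 671/250 ≈ 2.6840.
Efficiency = H/L = 2.6465/2.6840 = 98.6%.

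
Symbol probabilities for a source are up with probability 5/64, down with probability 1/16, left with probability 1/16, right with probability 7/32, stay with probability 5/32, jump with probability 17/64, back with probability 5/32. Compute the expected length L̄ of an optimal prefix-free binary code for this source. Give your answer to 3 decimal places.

2.641 bits/symbol

Repeatedly combine the two least-probable nodes; the expected code length is the sum of the merged weights.
merge 1/16 + 1/16 → 1/8
merge 5/64 + 1/8 → 13/64
merge 5/32 + 5/32 → 5/16
merge 13/64 + 7/32 → 27/64
merge 17/64 + 5/16 → 37/64
merge 27/64 + 37/64 → 1
L = 1/8 + 13/64 + 5/16 + 27/64 + 37/64 + 1 = 169/64 ≈ 2.641 bits/symbol.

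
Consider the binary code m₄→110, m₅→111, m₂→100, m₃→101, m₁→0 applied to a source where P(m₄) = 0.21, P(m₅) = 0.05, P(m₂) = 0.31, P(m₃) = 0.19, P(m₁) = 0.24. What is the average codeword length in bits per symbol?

2.52 bits/symbol

L̄ = Σ pᵢ·ℓᵢ = 0.21·3 + 0.05·3 + 0.31·3 + 0.19·3 + 0.24·1 = 2.52 bits/symbol.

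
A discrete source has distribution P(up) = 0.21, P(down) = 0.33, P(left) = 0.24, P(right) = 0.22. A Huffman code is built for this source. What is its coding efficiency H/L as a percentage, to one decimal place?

98.8%

Entropy H = −Σ p log₂ p ≈ 1.9754 bits.
Huffman merges: 21/100+11/50→43/100; 6/25+33/100→57/100; 43/100+57/100→1. L = 2 ≈ 2.0000.
Efficiency = H/L = 1.9754/2.0000 = 98.8%.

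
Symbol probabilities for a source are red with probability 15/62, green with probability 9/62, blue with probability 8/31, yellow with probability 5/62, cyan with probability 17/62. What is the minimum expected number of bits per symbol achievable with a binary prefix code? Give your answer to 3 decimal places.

Repeatedly combine the two least-probable nodes; the expected code length is the sum of the merged weights.
merge 5/62 + 9/62 → 7/31
merge 7/31 + 15/62 → 29/62
merge 8/31 + 17/62 → 33/62
merge 29/62 + 33/62 → 1
L = 7/31 + 29/62 + 33/62 + 1 = 69/31 ≈ 2.226 bits/symbol.

2.226 bits/symbol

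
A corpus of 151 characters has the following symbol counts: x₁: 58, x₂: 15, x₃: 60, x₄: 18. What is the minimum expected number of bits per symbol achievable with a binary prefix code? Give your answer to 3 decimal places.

1.821 bits/symbol

Probabilities are the counts divided by 151.
Repeatedly combine the two least-probable nodes; the expected code length is the sum of the merged weights.
merge 15/151 + 18/151 → 33/151
merge 33/151 + 58/151 → 91/151
merge 60/151 + 91/151 → 1
L = 33/151 + 91/151 + 1 = 275/151 ≈ 1.821 bits/symbol.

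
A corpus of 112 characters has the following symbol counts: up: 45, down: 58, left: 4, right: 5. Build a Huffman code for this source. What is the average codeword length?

1.5625 bits/symbol

Probabilities are the counts divided by 112.
Repeatedly combine the two least-probable nodes; the expected code length is the sum of the merged weights.
merge 1/28 + 5/112 → 9/112
merge 9/112 + 45/112 → 27/56
merge 27/56 + 29/56 → 1
L = 9/112 + 27/56 + 1 = 25/16 = 1.5625 bits/symbol.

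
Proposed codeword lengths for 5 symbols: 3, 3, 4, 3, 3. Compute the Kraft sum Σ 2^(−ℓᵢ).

0.5625

With common denominator 2^4 = 16: Σ 2^(−ℓᵢ) = 2/16 + 2/16 + 1/16 + 2/16 + 2/16 = 9/16 = 0.5625.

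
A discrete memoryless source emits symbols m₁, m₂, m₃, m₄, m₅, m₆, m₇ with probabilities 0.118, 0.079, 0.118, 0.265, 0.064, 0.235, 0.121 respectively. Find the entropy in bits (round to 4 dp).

H = −Σ pᵢ log₂ pᵢ.
−0.118·log₂(0.118) = 0.3638
−0.079·log₂(0.079) = 0.2893
−0.118·log₂(0.118) = 0.3638
−0.265·log₂(0.265) = 0.5077
−0.064·log₂(0.064) = 0.2538
−0.235·log₂(0.235) = 0.4910
−0.121·log₂(0.121) = 0.3687
Sum ≈ 2.6381 → 2.6381 bits.

2.6381 bits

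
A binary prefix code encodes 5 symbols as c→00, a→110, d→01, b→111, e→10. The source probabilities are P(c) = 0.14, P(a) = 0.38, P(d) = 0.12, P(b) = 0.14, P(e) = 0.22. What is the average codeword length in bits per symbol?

2.52 bits/symbol

L̄ = Σ pᵢ·ℓᵢ = 0.14·2 + 0.38·3 + 0.12·2 + 0.14·3 + 0.22·2 = 2.52 bits/symbol.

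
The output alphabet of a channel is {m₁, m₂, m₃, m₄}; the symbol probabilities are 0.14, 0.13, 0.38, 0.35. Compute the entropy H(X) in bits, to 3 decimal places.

1.840 bits

H = −Σ pᵢ log₂ pᵢ.
−0.14·log₂(0.14) = 0.3971
−0.13·log₂(0.13) = 0.3826
−0.38·log₂(0.38) = 0.5305
−0.35·log₂(0.35) = 0.5301
Sum ≈ 1.8403 → 1.840 bits.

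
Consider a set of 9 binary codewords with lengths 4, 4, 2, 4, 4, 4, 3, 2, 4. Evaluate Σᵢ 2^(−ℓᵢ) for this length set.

1

With common denominator 2^4 = 16: Σ 2^(−ℓᵢ) = 1/16 + 1/16 + 4/16 + 1/16 + 1/16 + 1/16 + 2/16 + 4/16 + 1/16 = 16/16 = 1.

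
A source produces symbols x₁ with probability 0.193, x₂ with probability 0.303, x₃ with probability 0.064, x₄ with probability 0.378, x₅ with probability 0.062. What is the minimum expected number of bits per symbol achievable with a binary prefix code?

2.067 bits/symbol

Repeatedly combine the two least-probable nodes; the expected code length is the sum of the merged weights.
merge 31/500 + 8/125 → 63/500
merge 63/500 + 193/1000 → 319/1000
merge 303/1000 + 319/1000 → 311/500
merge 189/500 + 311/500 → 1
L = 63/500 + 319/1000 + 311/500 + 1 = 2067/1000 = 2.067 bits/symbol.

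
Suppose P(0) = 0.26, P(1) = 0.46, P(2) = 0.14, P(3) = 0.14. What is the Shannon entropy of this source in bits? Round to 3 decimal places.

1.815 bits

H = −Σ pᵢ log₂ pᵢ.
−0.26·log₂(0.26) = 0.5053
−0.46·log₂(0.46) = 0.5153
−0.14·log₂(0.14) = 0.3971
−0.14·log₂(0.14) = 0.3971
Sum ≈ 1.8148 → 1.815 bits.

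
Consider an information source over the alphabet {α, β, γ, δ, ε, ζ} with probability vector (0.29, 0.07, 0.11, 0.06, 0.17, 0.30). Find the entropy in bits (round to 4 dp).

H = −Σ pᵢ log₂ pᵢ.
−0.29·log₂(0.29) = 0.5179
−0.07·log₂(0.07) = 0.2686
−0.11·log₂(0.11) = 0.3503
−0.06·log₂(0.06) = 0.2435
−0.17·log₂(0.17) = 0.4346
−0.30·log₂(0.30) = 0.5211
Sum ≈ 2.3360 → 2.3360 bits.

2.3360 bits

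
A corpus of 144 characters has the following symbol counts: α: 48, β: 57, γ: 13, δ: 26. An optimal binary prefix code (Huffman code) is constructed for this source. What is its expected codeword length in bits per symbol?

Probabilities are the counts divided by 144.
Repeatedly combine the two least-probable nodes; the expected code length is the sum of the merged weights.
merge 13/144 + 13/72 → 13/48
merge 13/48 + 1/3 → 29/48
merge 19/48 + 29/48 → 1
L = 13/48 + 29/48 + 1 = 15/8 = 1.875 bits/symbol.

1.875 bits/symbol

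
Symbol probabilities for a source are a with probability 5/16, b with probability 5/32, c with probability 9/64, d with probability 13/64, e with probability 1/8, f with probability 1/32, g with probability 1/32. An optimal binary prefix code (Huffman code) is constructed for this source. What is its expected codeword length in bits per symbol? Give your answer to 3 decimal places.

Repeatedly combine the two least-probable nodes; the expected code length is the sum of the merged weights.
merge 1/32 + 1/32 → 1/16
merge 1/16 + 1/8 → 3/16
merge 9/64 + 5/32 → 19/64
merge 3/16 + 13/64 → 25/64
merge 19/64 + 5/16 → 39/64
merge 25/64 + 39/64 → 1
L = 1/16 + 3/16 + 19/64 + 25/64 + 39/64 + 1 = 163/64 ≈ 2.547 bits/symbol.

2.547 bits/symbol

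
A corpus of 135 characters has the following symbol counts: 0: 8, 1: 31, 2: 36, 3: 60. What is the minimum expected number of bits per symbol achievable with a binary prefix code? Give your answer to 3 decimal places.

Probabilities are the counts divided by 135.
Repeatedly combine the two least-probable nodes; the expected code length is the sum of the merged weights.
merge 8/135 + 31/135 → 13/45
merge 4/15 + 13/45 → 5/9
merge 4/9 + 5/9 → 1
L = 13/45 + 5/9 + 1 = 83/45 ≈ 1.844 bits/symbol.

1.844 bits/symbol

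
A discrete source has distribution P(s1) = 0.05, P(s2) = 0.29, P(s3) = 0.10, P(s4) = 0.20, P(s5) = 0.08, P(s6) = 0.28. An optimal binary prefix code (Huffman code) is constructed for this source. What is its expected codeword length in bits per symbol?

Repeatedly combine the two least-probable nodes; the expected code length is the sum of the merged weights.
merge 1/20 + 2/25 → 13/100
merge 1/10 + 13/100 → 23/100
merge 1/5 + 23/100 → 43/100
merge 7/25 + 29/100 → 57/100
merge 43/100 + 57/100 → 1
L = 13/100 + 23/100 + 43/100 + 57/100 + 1 = 59/25 = 2.36 bits/symbol.

2.36 bits/symbol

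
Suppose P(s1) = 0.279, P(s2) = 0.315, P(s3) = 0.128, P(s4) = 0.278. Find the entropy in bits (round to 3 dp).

1.932 bits

H = −Σ pᵢ log₂ pᵢ.
−0.279·log₂(0.279) = 0.5138
−0.315·log₂(0.315) = 0.5250
−0.128·log₂(0.128) = 0.3796
−0.278·log₂(0.278) = 0.5134
Sum ≈ 1.9318 → 1.932 bits.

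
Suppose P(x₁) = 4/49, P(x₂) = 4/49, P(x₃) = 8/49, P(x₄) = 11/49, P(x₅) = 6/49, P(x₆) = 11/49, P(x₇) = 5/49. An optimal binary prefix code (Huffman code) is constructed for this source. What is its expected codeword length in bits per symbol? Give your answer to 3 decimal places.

2.714 bits/symbol

Repeatedly combine the two least-probable nodes; the expected code length is the sum of the merged weights.
merge 4/49 + 4/49 → 8/49
merge 5/49 + 6/49 → 11/49
merge 8/49 + 8/49 → 16/49
merge 11/49 + 11/49 → 22/49
merge 11/49 + 16/49 → 27/49
merge 22/49 + 27/49 → 1
L = 8/49 + 11/49 + 16/49 + 22/49 + 27/49 + 1 = 19/7 ≈ 2.714 bits/symbol.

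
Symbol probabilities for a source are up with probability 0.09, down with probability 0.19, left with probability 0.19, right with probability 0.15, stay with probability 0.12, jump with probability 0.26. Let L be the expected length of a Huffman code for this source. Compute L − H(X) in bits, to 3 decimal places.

0.044 bits

Entropy H = −Σ p log₂ p ≈ 2.5060 bits.
Huffman merges: 9/100+3/25→21/100; 3/20+19/100→17/50; 19/100+21/100→2/5; 13/50+17/50→3/5; 2/5+3/5→1. L = 51/20 ≈ 2.5500.
L − H = 2.5500 − 2.5060 = 0.044 bits.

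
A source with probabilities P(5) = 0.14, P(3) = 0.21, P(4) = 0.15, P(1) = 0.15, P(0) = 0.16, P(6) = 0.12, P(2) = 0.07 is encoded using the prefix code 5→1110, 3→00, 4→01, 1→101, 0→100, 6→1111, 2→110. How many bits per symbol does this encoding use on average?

2.9 bits/symbol

L̄ = Σ pᵢ·ℓᵢ = 0.14·4 + 0.21·2 + 0.15·2 + 0.15·3 + 0.16·3 + 0.12·4 + 0.07·3 = 2.9 bits/symbol.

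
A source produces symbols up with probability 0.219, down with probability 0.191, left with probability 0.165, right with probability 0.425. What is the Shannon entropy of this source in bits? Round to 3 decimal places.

1.890 bits

H = −Σ pᵢ log₂ pᵢ.
−0.219·log₂(0.219) = 0.4798
−0.191·log₂(0.191) = 0.4562
−0.165·log₂(0.165) = 0.4289
−0.425·log₂(0.425) = 0.5246
Sum ≈ 1.8896 → 1.890 bits.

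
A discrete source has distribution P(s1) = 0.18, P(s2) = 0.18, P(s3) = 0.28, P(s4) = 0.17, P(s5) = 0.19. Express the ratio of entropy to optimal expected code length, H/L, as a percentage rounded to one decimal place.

97.6%

Entropy H = −Σ p log₂ p ≈ 2.2946 bits.
Huffman merges: 17/100+9/50→7/20; 9/50+19/100→37/100; 7/25+7/20→63/100; 37/100+63/100→1. L = 47/20 ≈ 2.3500.
Efficiency = H/L = 2.2946/2.3500 = 97.6%.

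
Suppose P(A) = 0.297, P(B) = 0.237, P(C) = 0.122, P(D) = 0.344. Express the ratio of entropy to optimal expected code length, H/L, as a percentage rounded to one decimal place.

Entropy H = −Σ p log₂ p ≈ 1.9123 bits.
Huffman merges: 61/500+237/1000→359/1000; 297/1000+43/125→641/1000; 359/1000+641/1000→1. L = 2 ≈ 2.0000.
Efficiency = H/L = 1.9123/2.0000 = 95.6%.

95.6%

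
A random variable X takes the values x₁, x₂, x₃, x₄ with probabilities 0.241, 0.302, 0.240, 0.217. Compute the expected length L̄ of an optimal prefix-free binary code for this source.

2 bits/symbol

Repeatedly combine the two least-probable nodes; the expected code length is the sum of the merged weights.
merge 217/1000 + 6/25 → 457/1000
merge 241/1000 + 151/500 → 543/1000
merge 457/1000 + 543/1000 → 1
L = 457/1000 + 543/1000 + 1 = 2 bits/symbol.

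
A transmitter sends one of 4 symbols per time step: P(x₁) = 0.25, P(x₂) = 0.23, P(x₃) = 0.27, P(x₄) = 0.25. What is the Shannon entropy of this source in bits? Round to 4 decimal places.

1.9977 bits

H = −Σ pᵢ log₂ pᵢ.
−0.25·log₂(0.25) = 0.5000
−0.23·log₂(0.23) = 0.4877
−0.27·log₂(0.27) = 0.5100
−0.25·log₂(0.25) = 0.5000
Sum ≈ 1.9977 → 1.9977 bits.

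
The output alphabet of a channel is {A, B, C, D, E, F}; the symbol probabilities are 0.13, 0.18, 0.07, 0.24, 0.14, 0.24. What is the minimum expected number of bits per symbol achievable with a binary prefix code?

2.52 bits/symbol

Repeatedly combine the two least-probable nodes; the expected code length is the sum of the merged weights.
merge 7/100 + 13/100 → 1/5
merge 7/50 + 9/50 → 8/25
merge 1/5 + 6/25 → 11/25
merge 6/25 + 8/25 → 14/25
merge 11/25 + 14/25 → 1
L = 1/5 + 8/25 + 11/25 + 14/25 + 1 = 63/25 = 2.52 bits/symbol.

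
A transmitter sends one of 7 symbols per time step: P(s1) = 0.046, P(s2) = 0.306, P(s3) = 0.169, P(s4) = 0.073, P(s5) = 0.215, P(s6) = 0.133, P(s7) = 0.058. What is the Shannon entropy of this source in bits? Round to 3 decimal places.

2.538 bits

H = −Σ pᵢ log₂ pᵢ.
−0.046·log₂(0.046) = 0.2043
−0.306·log₂(0.306) = 0.5228
−0.169·log₂(0.169) = 0.4335
−0.073·log₂(0.073) = 0.2756
−0.215·log₂(0.215) = 0.4768
−0.133·log₂(0.133) = 0.3871
−0.058·log₂(0.058) = 0.2383
Sum ≈ 2.5384 → 2.538 bits.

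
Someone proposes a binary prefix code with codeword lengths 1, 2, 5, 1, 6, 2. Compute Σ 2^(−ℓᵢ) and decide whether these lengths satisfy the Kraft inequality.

1.546875; no

With common denominator 2^6 = 64: Σ 2^(−ℓᵢ) = 32/64 + 16/64 + 2/64 + 32/64 + 1/64 + 16/64 = 99/64 = 1.546875.
Kraft's inequality requires Σ ≤ 1; here Σ = 1.546875 > 1, so no such prefix code exists.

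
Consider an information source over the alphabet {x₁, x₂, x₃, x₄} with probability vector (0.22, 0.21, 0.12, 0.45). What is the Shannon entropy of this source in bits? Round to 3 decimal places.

1.839 bits

H = −Σ pᵢ log₂ pᵢ.
−0.22·log₂(0.22) = 0.4806
−0.21·log₂(0.21) = 0.4728
−0.12·log₂(0.12) = 0.3671
−0.45·log₂(0.45) = 0.5184
Sum ≈ 1.8389 → 1.839 bits.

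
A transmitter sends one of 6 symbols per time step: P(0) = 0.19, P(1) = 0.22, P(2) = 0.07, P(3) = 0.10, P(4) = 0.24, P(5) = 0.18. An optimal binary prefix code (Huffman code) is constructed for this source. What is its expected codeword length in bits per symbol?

2.52 bits/symbol

Repeatedly combine the two least-probable nodes; the expected code length is the sum of the merged weights.
merge 7/100 + 1/10 → 17/100
merge 17/100 + 9/50 → 7/20
merge 19/100 + 11/50 → 41/100
merge 6/25 + 7/20 → 59/100
merge 41/100 + 59/100 → 1
L = 17/100 + 7/20 + 41/100 + 59/100 + 1 = 63/25 = 2.52 bits/symbol.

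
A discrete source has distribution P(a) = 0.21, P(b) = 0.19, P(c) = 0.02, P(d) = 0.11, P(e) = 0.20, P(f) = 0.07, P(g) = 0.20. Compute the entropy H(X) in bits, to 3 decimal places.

2.589 bits

H = −Σ pᵢ log₂ pᵢ.
−0.21·log₂(0.21) = 0.4728
−0.19·log₂(0.19) = 0.4552
−0.02·log₂(0.02) = 0.1129
−0.11·log₂(0.11) = 0.3503
−0.20·log₂(0.20) = 0.4644
−0.07·log₂(0.07) = 0.2686
−0.20·log₂(0.20) = 0.4644
Sum ≈ 2.5885 → 2.589 bits.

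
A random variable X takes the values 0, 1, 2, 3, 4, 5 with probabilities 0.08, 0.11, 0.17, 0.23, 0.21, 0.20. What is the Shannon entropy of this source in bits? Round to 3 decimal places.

H = −Σ pᵢ log₂ pᵢ.
−0.08·log₂(0.08) = 0.2915
−0.11·log₂(0.11) = 0.3503
−0.17·log₂(0.17) = 0.4346
−0.23·log₂(0.23) = 0.4877
−0.21·log₂(0.21) = 0.4728
−0.20·log₂(0.20) = 0.4644
Sum ≈ 2.5013 → 2.501 bits.

2.501 bits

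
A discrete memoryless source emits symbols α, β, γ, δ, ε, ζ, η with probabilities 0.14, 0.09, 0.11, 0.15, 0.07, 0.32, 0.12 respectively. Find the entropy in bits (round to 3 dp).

2.632 bits

H = −Σ pᵢ log₂ pᵢ.
−0.14·log₂(0.14) = 0.3971
−0.09·log₂(0.09) = 0.3127
−0.11·log₂(0.11) = 0.3503
−0.15·log₂(0.15) = 0.4105
−0.07·log₂(0.07) = 0.2686
−0.32·log₂(0.32) = 0.5260
−0.12·log₂(0.12) = 0.3671
Sum ≈ 2.6323 → 2.632 bits.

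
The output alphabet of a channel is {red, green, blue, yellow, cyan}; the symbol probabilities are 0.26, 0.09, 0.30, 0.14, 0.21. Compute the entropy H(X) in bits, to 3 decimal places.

H = −Σ pᵢ log₂ pᵢ.
−0.26·log₂(0.26) = 0.5053
−0.09·log₂(0.09) = 0.3127
−0.30·log₂(0.30) = 0.5211
−0.14·log₂(0.14) = 0.3971
−0.21·log₂(0.21) = 0.4728
Sum ≈ 2.2090 → 2.209 bits.

2.209 bits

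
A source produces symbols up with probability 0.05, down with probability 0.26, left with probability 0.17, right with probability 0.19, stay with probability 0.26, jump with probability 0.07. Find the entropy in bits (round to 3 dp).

H = −Σ pᵢ log₂ pᵢ.
−0.05·log₂(0.05) = 0.2161
−0.26·log₂(0.26) = 0.5053
−0.17·log₂(0.17) = 0.4346
−0.19·log₂(0.19) = 0.4552
−0.26·log₂(0.26) = 0.5053
−0.07·log₂(0.07) = 0.2686
Sum ≈ 2.3850 → 2.385 bits.

2.385 bits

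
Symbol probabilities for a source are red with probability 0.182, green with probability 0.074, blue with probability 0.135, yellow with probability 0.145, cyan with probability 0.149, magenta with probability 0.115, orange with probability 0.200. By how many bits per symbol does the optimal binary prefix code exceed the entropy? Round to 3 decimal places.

0.048 bits

Entropy H = −Σ p log₂ p ≈ 2.7518 bits.
Huffman merges: 37/500+23/200→189/1000; 27/200+29/200→7/25; 149/1000+91/500→331/1000; 189/1000+1/5→389/1000; 7/25+331/1000→611/1000; 389/1000+611/1000→1. L = 14/5 ≈ 2.8000.
L − H = 2.8000 − 2.7518 = 0.048 bits.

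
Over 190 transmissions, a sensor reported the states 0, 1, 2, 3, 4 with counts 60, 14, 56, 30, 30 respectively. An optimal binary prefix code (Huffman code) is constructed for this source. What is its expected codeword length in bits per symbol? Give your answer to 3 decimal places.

2.232 bits/symbol

Probabilities are the counts divided by 190.
Repeatedly combine the two least-probable nodes; the expected code length is the sum of the merged weights.
merge 7/95 + 3/19 → 22/95
merge 3/19 + 22/95 → 37/95
merge 28/95 + 6/19 → 58/95
merge 37/95 + 58/95 → 1
L = 22/95 + 37/95 + 58/95 + 1 = 212/95 ≈ 2.232 bits/symbol.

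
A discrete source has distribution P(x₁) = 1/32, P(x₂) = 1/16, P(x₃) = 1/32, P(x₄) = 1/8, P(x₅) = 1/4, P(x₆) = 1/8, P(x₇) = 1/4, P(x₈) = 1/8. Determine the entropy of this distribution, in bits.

Each probability is a power of 1/2, so log₂(1/p) is an integer.
H = Σ p·log₂(1/p) = 1/32·5 + 1/16·4 + 1/32·5 + 1/8·3 + 1/4·2 + 1/8·3 + 1/4·2 + 1/8·3 = 2.6875 bits.

2.6875 bits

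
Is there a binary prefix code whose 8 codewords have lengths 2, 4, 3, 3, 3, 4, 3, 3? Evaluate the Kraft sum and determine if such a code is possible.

1; yes

With common denominator 2^4 = 16: Σ 2^(−ℓᵢ) = 4/16 + 1/16 + 2/16 + 2/16 + 2/16 + 1/16 + 2/16 + 2/16 = 16/16 = 1.
Kraft's inequality requires Σ ≤ 1; here Σ = 1 ≤ 1, so such a prefix code exists.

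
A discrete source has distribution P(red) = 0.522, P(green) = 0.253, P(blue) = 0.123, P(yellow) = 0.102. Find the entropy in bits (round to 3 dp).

1.699 bits

H = −Σ pᵢ log₂ pᵢ.
−0.522·log₂(0.522) = 0.4896
−0.253·log₂(0.253) = 0.5016
−0.123·log₂(0.123) = 0.3719
−0.102·log₂(0.102) = 0.3359
Sum ≈ 1.6990 → 1.699 bits.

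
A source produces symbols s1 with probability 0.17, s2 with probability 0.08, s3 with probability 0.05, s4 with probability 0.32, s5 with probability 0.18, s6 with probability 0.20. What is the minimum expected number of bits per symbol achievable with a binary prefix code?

Repeatedly combine the two least-probable nodes; the expected code length is the sum of the merged weights.
merge 1/20 + 2/25 → 13/100
merge 13/100 + 17/100 → 3/10
merge 9/50 + 1/5 → 19/50
merge 3/10 + 8/25 → 31/50
merge 19/50 + 31/50 → 1
L = 13/100 + 3/10 + 19/50 + 31/50 + 1 = 243/100 = 2.43 bits/symbol.

2.43 bits/symbol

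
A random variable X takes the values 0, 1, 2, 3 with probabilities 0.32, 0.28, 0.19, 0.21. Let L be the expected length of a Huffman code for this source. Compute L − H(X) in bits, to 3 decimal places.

0.032 bits

Entropy H = −Σ p log₂ p ≈ 1.9683 bits.
Huffman merges: 19/100+21/100→2/5; 7/25+8/25→3/5; 2/5+3/5→1. L = 2 ≈ 2.0000.
L − H = 2.0000 − 1.9683 = 0.032 bits.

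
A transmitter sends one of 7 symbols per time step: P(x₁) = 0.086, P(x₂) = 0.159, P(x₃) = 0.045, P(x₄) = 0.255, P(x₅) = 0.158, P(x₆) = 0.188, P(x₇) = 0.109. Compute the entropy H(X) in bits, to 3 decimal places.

2.653 bits

H = −Σ pᵢ log₂ pᵢ.
−0.086·log₂(0.086) = 0.3044
−0.159·log₂(0.159) = 0.4218
−0.045·log₂(0.045) = 0.2013
−0.255·log₂(0.255) = 0.5027
−0.158·log₂(0.158) = 0.4206
−0.188·log₂(0.188) = 0.4533
−0.109·log₂(0.109) = 0.3485
Sum ≈ 2.6527 → 2.653 bits.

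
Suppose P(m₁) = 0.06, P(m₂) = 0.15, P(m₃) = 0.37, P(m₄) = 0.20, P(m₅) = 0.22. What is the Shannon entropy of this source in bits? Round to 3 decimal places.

2.130 bits

H = −Σ pᵢ log₂ pᵢ.
−0.06·log₂(0.06) = 0.2435
−0.15·log₂(0.15) = 0.4105
−0.37·log₂(0.37) = 0.5307
−0.20·log₂(0.20) = 0.4644
−0.22·log₂(0.22) = 0.4806
Sum ≈ 2.1298 → 2.130 bits.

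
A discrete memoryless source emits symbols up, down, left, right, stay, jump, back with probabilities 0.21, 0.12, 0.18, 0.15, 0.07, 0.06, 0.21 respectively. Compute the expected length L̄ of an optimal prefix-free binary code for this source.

2.71 bits/symbol

Repeatedly combine the two least-probable nodes; the expected code length is the sum of the merged weights.
merge 3/50 + 7/100 → 13/100
merge 3/25 + 13/100 → 1/4
merge 3/20 + 9/50 → 33/100
merge 21/100 + 21/100 → 21/50
merge 1/4 + 33/100 → 29/50
merge 21/50 + 29/50 → 1
L = 13/100 + 1/4 + 33/100 + 21/50 + 29/50 + 1 = 271/100 = 2.71 bits/symbol.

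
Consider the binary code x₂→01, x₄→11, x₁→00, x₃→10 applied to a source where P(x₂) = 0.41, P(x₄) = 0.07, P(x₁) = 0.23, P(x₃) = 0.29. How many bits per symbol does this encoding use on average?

L̄ = Σ pᵢ·ℓᵢ = 0.41·2 + 0.07·2 + 0.23·2 + 0.29·2 = 2 bits/symbol.

2 bits/symbol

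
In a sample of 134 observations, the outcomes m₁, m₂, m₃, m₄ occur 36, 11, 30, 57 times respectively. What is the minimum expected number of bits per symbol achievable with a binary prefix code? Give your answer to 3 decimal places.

1.881 bits/symbol

Probabilities are the counts divided by 134.
Repeatedly combine the two least-probable nodes; the expected code length is the sum of the merged weights.
merge 11/134 + 15/67 → 41/134
merge 18/67 + 41/134 → 77/134
merge 57/134 + 77/134 → 1
L = 41/134 + 77/134 + 1 = 126/67 ≈ 1.881 bits/symbol.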